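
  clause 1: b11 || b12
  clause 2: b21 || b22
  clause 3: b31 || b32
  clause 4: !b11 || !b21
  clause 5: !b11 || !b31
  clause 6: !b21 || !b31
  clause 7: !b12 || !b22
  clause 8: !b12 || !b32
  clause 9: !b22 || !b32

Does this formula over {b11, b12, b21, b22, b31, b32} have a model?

No

Branch on b11: set b11 = true.
Unit clause (!b21) forces b21 = false.
Unit clause (b22) forces b22 = true.
Unit clause (!b31) forces b31 = false.
Unit clause (b32) forces b32 = true.
But (!b32) is also a unit clause — contradiction.
Undo b11 and try b11 = false.
Unit clause (b12) forces b12 = true.
Unit clause (!b22) forces b22 = false.
Unit clause (b21) forces b21 = true.
Unit clause (!b31) forces b31 = false.
Unit clause (b32) forces b32 = true.
But (!b32) is also a unit clause — contradiction.
Neither b11 = true nor b11 = false works.
No assignment satisfies every clause.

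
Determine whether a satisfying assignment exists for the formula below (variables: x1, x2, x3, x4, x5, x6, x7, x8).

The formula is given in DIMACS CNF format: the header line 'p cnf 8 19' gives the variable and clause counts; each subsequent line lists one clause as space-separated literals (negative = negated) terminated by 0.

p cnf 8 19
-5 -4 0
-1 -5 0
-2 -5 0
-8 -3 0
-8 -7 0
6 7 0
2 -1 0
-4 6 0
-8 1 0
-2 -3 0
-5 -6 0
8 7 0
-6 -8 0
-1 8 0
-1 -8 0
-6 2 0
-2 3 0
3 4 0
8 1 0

Branch on x5: set x5 = False.
Branch on x8: set x8 = False.
From the singleton clause (x7), x7 = True.
From the singleton clause (¬x1), x1 = False.
But (x1) is also a unit clause — contradiction.
Undo x8 and try x8 = True.
From the singleton clause (¬x3), x3 = False.
From the singleton clause (¬x7), x7 = False.
From the singleton clause (x6), x6 = True.
But (¬x6) is also a unit clause — contradiction.
Both values of x8 lead to a conflict.
Undo x5 and try x5 = True.
From the singleton clause (¬x4), x4 = False.
From the singleton clause (¬x1), x1 = False.
From the singleton clause (¬x2), x2 = False.
From the singleton clause (¬x8), x8 = False.
But (x8) is also a unit clause — contradiction.
Both values of x5 lead to a conflict.
No assignment satisfies every clause.

No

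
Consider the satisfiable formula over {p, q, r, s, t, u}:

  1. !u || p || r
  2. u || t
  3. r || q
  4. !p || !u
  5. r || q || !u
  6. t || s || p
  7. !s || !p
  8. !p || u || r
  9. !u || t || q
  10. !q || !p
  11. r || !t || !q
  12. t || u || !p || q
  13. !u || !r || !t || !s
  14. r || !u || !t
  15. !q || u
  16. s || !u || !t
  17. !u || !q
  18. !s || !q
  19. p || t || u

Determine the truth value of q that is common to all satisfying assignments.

False

Suppose q = true.
The clause (!p) is unit, so p = false.
The clause (u) is unit, so u = true.
That conflicts with the unit clause (!u).
So every satisfying assignment has q = False.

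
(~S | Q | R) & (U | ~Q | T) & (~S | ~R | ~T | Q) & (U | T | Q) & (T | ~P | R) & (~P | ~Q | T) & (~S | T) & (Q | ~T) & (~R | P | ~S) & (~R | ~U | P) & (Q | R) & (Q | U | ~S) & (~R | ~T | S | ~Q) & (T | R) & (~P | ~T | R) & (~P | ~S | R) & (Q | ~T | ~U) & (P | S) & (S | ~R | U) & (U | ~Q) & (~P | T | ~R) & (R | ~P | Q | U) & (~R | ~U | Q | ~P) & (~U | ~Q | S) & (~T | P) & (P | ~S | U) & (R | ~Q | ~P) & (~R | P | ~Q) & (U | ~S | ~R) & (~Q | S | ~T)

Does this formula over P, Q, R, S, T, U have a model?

Satisfiable

Try S = 1.
From the singleton clause (T), T = 1.
From the singleton clause (Q), Q = 1.
From the singleton clause (U), U = 1.
From the singleton clause (P), P = 1.
From the singleton clause (R), R = 1.
All clauses are satisfied.
A satisfying assignment: P=1,  Q=1,  R=1,  S=1,  T=1,  U=1.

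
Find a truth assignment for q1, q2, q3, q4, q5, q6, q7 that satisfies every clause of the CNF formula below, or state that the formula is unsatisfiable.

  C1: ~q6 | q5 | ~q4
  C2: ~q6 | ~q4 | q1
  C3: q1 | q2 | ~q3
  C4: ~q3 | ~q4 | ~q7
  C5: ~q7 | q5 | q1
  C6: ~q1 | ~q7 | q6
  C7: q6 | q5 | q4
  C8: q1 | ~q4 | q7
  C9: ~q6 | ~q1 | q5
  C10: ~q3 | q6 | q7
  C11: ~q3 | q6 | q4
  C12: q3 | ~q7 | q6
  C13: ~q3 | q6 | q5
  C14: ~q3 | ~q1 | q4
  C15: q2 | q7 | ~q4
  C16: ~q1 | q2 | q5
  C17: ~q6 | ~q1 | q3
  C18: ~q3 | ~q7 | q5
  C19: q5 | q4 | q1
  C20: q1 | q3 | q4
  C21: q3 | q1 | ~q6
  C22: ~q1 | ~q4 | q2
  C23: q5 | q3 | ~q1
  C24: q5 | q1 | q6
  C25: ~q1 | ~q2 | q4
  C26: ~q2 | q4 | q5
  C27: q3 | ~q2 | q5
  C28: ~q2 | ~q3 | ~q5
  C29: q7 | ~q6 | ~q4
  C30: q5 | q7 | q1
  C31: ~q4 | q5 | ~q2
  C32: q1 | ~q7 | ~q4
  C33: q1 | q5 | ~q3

Try q6 = 0.
Try q1 = 1.
Unit clause (~q7) forces q7 = 0.
Unit clause (~q3) forces q3 = 0.
Unit clause (q5) forces q5 = 1.
Try q2 = 1.
Unit clause (q4) forces q4 = 1.
This assignment satisfies each clause.

q1: 1; q2: 1; q3: 0; q4: 1; q5: 1; q6: 0; q7: 0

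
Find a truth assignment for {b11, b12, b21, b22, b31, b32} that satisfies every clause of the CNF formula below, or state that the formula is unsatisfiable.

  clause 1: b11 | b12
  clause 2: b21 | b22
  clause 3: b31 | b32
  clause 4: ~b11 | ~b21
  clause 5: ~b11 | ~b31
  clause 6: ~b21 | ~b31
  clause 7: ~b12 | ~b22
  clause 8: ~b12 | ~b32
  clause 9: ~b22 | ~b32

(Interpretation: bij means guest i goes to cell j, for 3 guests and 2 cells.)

UNSATISFIABLE

Case b11 = 1:
(~b21) alone gives b21 = 0.
(b22) alone gives b22 = 1.
(~b31) alone gives b31 = 0.
(b32) alone gives b32 = 1.
But (~b32) is also a unit clause — contradiction.
Backtrack on b11: now try b11 = 0.
(b12) alone gives b12 = 1.
(~b22) alone gives b22 = 0.
(b21) alone gives b21 = 1.
(~b31) alone gives b31 = 0.
(b32) alone gives b32 = 1.
But (~b32) is also a unit clause — contradiction.
Neither b11 = 1 nor b11 = 0 works.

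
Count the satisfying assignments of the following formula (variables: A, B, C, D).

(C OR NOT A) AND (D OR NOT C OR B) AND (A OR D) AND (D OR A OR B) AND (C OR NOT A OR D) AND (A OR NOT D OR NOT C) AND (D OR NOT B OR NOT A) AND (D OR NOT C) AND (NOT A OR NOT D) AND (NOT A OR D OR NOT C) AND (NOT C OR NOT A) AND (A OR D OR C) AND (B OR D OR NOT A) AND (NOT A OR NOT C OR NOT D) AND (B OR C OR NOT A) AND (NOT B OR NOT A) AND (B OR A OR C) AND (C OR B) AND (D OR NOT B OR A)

There are 2^4 = 16 truth assignments over (A, B, C, D).
Split on C. With C = true, the clauses containing C are satisfied and NOT C drops from the rest; 0 of the 2^3 = 8 assignments to the other variables satisfy what remains.
With C = false, by the same count on the reduced clause set, 1 assignment works.
(One model: A=F, B=T, C=F, D=T.)
Total: 0 + 1 = 1.

1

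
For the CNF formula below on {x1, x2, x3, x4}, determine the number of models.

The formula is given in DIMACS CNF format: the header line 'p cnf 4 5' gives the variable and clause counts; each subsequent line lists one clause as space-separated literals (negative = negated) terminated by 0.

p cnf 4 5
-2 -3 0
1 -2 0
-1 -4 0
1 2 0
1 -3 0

There are 2^4 = 16 truth assignments over (x1, x2, x3, x4).
Check each against the 5 clauses (columns in the order x1, x2, x3, x4):
  F F F F  ✗ fails (x1 ∨ x2)
  F F F T  ✗ fails (x1 ∨ x2)
  F F T F  ✗ fails (x1 ∨ x2)
  F F T T  ✗ fails (x1 ∨ x2)
  F T F F  ✗ fails (x1 ∨ ¬x2)
  F T F T  ✗ fails (x1 ∨ ¬x2)
  F T T F  ✗ fails (¬x2 ∨ ¬x3)
  F T T T  ✗ fails (¬x2 ∨ ¬x3)
  T F F F  ✓ satisfies all
  T F F T  ✗ fails (¬x1 ∨ ¬x4)
  T F T F  ✓ satisfies all
  T F T T  ✗ fails (¬x1 ∨ ¬x4)
  T T F F  ✓ satisfies all
  T T F T  ✗ fails (¬x1 ∨ ¬x4)
  T T T F  ✗ fails (¬x2 ∨ ¬x3)
  T T T T  ✗ fails (¬x2 ∨ ¬x3)
3 of the 16 rows are models.

3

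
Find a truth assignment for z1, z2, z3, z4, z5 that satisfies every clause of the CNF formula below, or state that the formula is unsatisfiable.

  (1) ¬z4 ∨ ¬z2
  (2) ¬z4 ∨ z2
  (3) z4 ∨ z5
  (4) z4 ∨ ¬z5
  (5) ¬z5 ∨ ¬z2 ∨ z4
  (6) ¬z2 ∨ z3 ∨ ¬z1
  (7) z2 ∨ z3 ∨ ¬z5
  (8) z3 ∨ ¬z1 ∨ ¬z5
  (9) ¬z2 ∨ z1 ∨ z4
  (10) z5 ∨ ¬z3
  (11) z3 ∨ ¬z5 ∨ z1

UNSATISFIABLE

Try z4 = False.
Unit clause (z5) forces z5 = True.
That conflicts with the unit clause (¬z5).
That branch fails; take z4 = True instead.
Unit clause (¬z2) forces z2 = False.
That conflicts with the unit clause (z2).
Either choice for z4 ends in contradiction.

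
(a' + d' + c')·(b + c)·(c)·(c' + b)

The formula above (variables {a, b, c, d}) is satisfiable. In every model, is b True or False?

Suppose b = 0.
From the singleton clause (c), c = 1.
Now (c') is unsatisfied and unit — conflict.
So every satisfying assignment has b = True.

True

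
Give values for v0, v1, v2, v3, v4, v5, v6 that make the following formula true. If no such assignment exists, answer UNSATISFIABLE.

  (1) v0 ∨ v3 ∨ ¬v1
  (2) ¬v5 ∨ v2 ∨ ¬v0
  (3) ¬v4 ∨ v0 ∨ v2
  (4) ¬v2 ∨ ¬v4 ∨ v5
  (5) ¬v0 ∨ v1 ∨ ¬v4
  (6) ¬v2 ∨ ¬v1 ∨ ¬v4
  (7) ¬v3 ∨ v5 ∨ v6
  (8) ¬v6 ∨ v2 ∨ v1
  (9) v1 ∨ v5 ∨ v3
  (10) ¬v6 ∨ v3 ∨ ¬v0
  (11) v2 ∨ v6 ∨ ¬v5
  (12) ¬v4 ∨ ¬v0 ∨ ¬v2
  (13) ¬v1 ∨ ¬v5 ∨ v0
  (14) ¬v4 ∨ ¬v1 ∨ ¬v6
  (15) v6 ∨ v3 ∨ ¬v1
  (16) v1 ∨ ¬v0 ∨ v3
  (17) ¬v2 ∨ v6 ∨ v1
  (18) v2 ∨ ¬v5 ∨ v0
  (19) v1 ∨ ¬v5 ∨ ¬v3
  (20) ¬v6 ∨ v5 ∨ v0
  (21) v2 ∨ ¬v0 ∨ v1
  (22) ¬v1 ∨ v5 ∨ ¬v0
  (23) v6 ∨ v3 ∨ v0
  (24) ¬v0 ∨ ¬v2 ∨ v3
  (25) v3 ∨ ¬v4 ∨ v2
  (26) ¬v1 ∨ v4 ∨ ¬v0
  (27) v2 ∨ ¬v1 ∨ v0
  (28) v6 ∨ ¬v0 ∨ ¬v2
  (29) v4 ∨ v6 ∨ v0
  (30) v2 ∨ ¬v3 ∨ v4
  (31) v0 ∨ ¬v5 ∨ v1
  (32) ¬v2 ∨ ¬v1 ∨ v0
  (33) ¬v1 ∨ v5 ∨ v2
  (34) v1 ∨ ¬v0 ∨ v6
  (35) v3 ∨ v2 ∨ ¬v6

v0: True,  v1: False,  v2: True,  v3: True,  v4: False,  v5: False,  v6: True

Branch on v0: set v0 = True.
Branch on v5: set v5 = False.
The clause (¬v1) is unit, so v1 = False.
The clause (¬v4) is unit, so v4 = False.
The clause (v3) is unit, so v3 = True.
The clause (v6) is unit, so v6 = True.
The clause (v2) is unit, so v2 = True.
All clauses are satisfied.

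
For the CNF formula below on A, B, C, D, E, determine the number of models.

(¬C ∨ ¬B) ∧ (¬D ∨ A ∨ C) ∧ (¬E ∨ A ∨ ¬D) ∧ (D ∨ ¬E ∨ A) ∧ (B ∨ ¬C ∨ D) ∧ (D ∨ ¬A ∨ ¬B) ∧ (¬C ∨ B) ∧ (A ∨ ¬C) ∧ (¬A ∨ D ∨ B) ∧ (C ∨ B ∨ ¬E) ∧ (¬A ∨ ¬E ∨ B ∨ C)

There are 2^5 = 32 truth assignments over (A, B, C, D, E).
Split on C. With C = True, the clauses containing C are satisfied and ¬C drops from the rest; 0 of the 2^4 = 16 assignments to the other variables satisfy what remains.
With C = False, by the same count on the reduced clause set, 5 assignments work.
(One model: A=F, B=F, C=F, D=F, E=F.)
Total: 0 + 5 = 5.

5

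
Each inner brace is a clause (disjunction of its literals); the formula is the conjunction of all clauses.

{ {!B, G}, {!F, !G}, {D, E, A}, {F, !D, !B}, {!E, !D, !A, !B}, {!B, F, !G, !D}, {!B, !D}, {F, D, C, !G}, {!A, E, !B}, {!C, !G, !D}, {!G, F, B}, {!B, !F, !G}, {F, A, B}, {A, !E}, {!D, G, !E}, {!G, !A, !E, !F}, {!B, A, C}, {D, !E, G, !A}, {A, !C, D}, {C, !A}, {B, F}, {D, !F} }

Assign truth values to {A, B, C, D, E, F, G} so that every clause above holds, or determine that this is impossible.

Branch on B: set B = false.
The clause (F) is unit, so F = true.
The clause (!G) is unit, so G = false.
The clause (D) is unit, so D = true.
The clause (!E) is unit, so E = false.
Branch on C: set C = true.
No clause remains; A is free.

A ↦ true, B ↦ false, C ↦ true, D ↦ true, E ↦ false, F ↦ true, G ↦ false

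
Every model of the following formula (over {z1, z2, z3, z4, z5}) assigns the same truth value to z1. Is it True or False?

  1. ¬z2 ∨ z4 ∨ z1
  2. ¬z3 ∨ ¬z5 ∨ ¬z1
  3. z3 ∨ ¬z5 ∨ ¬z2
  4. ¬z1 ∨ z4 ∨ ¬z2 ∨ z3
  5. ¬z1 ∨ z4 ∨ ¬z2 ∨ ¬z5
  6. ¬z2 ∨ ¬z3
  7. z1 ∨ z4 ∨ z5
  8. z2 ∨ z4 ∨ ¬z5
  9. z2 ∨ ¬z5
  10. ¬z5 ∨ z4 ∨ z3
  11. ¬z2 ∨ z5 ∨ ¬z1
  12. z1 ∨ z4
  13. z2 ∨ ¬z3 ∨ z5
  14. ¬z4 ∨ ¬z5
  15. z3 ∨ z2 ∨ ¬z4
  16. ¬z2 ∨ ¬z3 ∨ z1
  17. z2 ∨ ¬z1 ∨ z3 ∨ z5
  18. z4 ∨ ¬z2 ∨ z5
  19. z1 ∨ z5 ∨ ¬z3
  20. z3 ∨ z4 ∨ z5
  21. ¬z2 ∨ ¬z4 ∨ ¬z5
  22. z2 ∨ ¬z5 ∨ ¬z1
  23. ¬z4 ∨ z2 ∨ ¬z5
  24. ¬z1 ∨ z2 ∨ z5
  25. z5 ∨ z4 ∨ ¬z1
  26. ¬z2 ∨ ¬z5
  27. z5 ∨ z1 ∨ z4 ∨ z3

False

Suppose z1 = True.
Case z3 = False:
Case z5 = False:
From the singleton clause (¬z2), z2 = False.
That conflicts with the unit clause (z2).
Undo z5 and try z5 = True.
From the singleton clause (¬z2), z2 = False.
That conflicts with the unit clause (z2).
Neither z5 = True nor z5 = False works.
Undo z3 and try z3 = True.
From the singleton clause (¬z5), z5 = False.
From the singleton clause (¬z2), z2 = False.
That conflicts with the unit clause (z2).
Neither z3 = True nor z3 = False works.
So every satisfying assignment has z1 = False.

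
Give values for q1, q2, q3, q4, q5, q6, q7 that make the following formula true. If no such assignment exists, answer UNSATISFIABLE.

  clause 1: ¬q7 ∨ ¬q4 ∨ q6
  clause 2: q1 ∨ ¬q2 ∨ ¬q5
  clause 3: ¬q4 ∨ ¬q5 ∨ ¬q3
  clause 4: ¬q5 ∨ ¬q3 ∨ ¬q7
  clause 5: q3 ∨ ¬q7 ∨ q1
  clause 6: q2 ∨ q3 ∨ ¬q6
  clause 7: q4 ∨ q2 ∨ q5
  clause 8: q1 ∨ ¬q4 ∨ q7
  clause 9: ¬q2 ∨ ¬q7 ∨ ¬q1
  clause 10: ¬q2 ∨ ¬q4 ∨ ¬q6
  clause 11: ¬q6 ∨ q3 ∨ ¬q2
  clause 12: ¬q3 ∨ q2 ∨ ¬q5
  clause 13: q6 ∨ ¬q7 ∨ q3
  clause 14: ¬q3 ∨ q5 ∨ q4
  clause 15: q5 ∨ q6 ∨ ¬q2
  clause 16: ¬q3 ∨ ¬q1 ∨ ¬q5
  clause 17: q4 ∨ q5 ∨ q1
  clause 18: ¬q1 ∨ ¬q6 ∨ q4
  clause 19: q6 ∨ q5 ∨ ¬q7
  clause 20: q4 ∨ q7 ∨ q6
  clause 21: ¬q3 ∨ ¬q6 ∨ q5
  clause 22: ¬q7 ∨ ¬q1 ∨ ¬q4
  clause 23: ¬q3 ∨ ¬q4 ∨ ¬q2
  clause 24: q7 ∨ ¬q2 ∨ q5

Try q7 = False.
Try q1 = True.
Try q3 = True.
From the singleton clause (¬q5), q5 = False.
From the singleton clause (q4), q4 = True.
From the singleton clause (¬q6), q6 = False.
From the singleton clause (¬q2), q2 = False.
Every clause now holds.

q1: True, q2: False, q3: True, q4: True, q5: False, q6: False, q7: False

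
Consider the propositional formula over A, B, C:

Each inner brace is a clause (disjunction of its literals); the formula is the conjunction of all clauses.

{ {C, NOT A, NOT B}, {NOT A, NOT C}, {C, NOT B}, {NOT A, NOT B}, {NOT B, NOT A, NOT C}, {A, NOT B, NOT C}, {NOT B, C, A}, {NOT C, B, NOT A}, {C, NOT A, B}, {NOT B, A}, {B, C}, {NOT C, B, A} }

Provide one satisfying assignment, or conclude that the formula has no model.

Suppose A = false.
The clause (NOT B) is unit, so B = false.
The clause (C) is unit, so C = true.
That conflicts with the unit clause (NOT C).
So A must be the other value — set A = true.
The clause (NOT C) is unit, so C = false.
The clause (NOT B) is unit, so B = false.
That conflicts with the unit clause (B).
Neither A = true nor A = false works.

UNSATISFIABLE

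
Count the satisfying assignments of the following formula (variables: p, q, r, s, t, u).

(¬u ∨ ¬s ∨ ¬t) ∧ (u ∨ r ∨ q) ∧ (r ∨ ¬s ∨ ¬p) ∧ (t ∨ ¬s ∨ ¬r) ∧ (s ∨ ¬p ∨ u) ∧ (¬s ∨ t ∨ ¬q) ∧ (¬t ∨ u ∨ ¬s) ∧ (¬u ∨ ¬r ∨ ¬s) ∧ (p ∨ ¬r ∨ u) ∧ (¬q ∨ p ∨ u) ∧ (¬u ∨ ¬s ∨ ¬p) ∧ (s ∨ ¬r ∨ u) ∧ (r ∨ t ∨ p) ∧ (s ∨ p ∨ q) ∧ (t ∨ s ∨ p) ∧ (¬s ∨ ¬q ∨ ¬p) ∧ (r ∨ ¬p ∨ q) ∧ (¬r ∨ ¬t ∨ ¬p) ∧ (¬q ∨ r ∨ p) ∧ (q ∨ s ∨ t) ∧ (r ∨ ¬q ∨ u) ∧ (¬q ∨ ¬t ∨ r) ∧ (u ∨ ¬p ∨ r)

3

There are 2^6 = 64 truth assignments over (p, q, r, s, t, u).
Split on u. With u = True, the clauses containing u are satisfied and ¬u drops from the rest; 3 of the 2^5 = 32 assignments to the other variables satisfy what remains.
With u = False, by the same count on the reduced clause set, 0 assignments work.
(One model: p=F, q=T, r=T, s=F, t=T, u=T.)
Total: 3 + 0 = 3.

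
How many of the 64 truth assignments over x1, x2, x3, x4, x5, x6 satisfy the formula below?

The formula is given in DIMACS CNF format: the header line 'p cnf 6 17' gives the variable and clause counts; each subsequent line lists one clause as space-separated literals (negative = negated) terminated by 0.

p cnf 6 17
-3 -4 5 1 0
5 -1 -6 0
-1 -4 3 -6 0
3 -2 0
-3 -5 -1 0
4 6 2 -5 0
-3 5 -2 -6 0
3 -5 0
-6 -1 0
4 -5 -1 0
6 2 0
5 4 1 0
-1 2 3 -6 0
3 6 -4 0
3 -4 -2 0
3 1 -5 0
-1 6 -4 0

8

There are 2^6 = 64 truth assignments over (x1, x2, x3, x4, x5, x6).
Split on x5. With x5 = True, the clauses containing x5 are satisfied and ¬x5 drops from the rest; 6 of the 2^5 = 32 assignments to the other variables satisfy what remains.
With x5 = False, by the same count on the reduced clause set, 2 assignments work.
(One model: x1=F, x2=F, x3=F, x4=T, x5=F, x6=T.)
Total: 6 + 2 = 8.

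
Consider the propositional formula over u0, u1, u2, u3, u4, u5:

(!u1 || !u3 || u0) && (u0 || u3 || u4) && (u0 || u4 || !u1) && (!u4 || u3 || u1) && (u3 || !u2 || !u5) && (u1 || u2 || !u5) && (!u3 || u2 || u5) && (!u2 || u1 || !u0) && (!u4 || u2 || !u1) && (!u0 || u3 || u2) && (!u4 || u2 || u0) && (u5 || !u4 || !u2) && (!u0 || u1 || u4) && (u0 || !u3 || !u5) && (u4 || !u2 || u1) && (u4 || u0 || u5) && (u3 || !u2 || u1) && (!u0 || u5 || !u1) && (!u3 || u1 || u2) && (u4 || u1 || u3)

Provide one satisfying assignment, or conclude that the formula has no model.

Try u1 = true.
Try u3 = true.
The clause (u0) is unit, so u0 = true.
The clause (u5) is unit, so u5 = true.
Try u4 = false.
Every clause is now satisfied; u2 is unconstrained.

u0: true; u1: true; u2: false; u3: true; u4: false; u5: true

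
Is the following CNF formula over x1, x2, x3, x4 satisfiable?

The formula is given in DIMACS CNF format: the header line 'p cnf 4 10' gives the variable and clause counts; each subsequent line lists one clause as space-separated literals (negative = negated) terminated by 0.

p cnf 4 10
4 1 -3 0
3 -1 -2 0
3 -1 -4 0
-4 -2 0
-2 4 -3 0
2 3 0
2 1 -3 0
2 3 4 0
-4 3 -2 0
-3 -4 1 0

Try x4 = True.
The clause (¬x2) is unit, so x2 = False.
The clause (x3) is unit, so x3 = True.
The clause (x1) is unit, so x1 = True.
All clauses are satisfied.
A satisfying assignment: x1: True; x2: False; x3: True; x4: True.

Yes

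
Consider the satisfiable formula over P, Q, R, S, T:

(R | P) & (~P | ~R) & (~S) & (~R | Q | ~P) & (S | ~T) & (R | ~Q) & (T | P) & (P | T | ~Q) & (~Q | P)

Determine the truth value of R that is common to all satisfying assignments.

False

Suppose R = 1.
(~P) alone gives P = 0.
(~S) alone gives S = 0.
(~T) alone gives T = 0.
Now (T) is unsatisfied and unit — conflict.
So every satisfying assignment has R = False.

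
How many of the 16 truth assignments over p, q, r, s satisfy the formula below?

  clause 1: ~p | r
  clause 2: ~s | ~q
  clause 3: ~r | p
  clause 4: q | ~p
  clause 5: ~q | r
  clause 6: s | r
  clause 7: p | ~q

There are 2^4 = 16 truth assignments over (p, q, r, s).
Check each against the 7 clauses (columns in the order p, q, r, s):
  F F F F  ✗ fails (s | r)
  F F F T  ✓ satisfies all
  F F T F  ✗ fails (~r | p)
  F F T T  ✗ fails (~r | p)
  F T F F  ✗ fails (~q | r)
  F T F T  ✗ fails (~s | ~q)
  F T T F  ✗ fails (~r | p)
  F T T T  ✗ fails (~s | ~q)
  T F F F  ✗ fails (~p | r)
  T F F T  ✗ fails (~p | r)
  T F T F  ✗ fails (q | ~p)
  T F T T  ✗ fails (q | ~p)
  T T F F  ✗ fails (~p | r)
  T T F T  ✗ fails (~p | r)
  T T T F  ✓ satisfies all
  T T T T  ✗ fails (~s | ~q)
2 of the 16 rows are models.

2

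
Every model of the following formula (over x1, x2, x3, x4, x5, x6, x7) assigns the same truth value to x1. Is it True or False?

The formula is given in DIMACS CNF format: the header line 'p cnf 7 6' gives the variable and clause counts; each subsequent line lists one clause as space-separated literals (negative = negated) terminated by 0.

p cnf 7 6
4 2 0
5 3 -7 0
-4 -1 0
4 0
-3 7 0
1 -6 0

False

Suppose x1 = True.
Unit clause (¬x4) forces x4 = False.
Now (x4) is unsatisfied and unit — conflict.
So every satisfying assignment has x1 = False.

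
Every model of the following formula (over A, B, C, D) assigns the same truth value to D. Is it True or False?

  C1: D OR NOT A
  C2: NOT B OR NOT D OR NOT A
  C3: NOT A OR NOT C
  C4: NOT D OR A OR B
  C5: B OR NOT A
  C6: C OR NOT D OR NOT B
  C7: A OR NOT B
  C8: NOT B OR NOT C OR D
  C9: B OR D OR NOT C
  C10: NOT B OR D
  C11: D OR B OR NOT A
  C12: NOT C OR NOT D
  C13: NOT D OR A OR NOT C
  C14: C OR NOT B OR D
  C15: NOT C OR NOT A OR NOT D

False

Suppose D = true.
From the singleton clause (NOT C), C = false.
From the singleton clause (NOT B), B = false.
From the singleton clause (A), A = true.
Now (NOT A) is unsatisfied and unit — conflict.
So every satisfying assignment has D = False.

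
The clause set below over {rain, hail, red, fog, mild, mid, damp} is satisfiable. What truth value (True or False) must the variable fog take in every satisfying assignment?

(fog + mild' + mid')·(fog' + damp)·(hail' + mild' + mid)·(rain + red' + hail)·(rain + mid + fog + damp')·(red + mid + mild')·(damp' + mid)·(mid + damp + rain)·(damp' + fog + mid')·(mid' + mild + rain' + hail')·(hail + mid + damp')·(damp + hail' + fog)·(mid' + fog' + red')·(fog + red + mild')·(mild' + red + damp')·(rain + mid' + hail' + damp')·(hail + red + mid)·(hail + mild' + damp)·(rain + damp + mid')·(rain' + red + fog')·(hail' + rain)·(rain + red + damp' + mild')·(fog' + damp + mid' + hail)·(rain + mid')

Suppose fog = 1.
From the singleton clause (damp), damp = 1.
From the singleton clause (mid), mid = 1.
From the singleton clause (red'), red = 0.
From the singleton clause (mild'), mild = 0.
From the singleton clause (rain'), rain = 0.
Now (rain) is unsatisfied and unit — conflict.
So every satisfying assignment has fog = False.

False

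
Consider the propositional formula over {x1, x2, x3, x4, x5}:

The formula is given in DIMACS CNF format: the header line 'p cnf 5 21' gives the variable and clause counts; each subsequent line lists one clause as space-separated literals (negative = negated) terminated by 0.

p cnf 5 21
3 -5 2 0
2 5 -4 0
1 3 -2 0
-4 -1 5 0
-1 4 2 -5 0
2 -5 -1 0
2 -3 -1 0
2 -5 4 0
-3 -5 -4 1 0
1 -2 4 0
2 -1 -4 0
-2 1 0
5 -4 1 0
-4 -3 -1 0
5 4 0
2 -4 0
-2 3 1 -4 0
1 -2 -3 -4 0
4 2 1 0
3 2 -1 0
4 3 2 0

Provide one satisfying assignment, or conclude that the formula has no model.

x1: True; x2: True; x3: False; x4: True; x5: True

Suppose x2 = True.
The clause (x1) is unit, so x1 = True.
Suppose x4 = True.
The clause (x5) is unit, so x5 = True.
The clause (¬x3) is unit, so x3 = False.
Every clause now holds.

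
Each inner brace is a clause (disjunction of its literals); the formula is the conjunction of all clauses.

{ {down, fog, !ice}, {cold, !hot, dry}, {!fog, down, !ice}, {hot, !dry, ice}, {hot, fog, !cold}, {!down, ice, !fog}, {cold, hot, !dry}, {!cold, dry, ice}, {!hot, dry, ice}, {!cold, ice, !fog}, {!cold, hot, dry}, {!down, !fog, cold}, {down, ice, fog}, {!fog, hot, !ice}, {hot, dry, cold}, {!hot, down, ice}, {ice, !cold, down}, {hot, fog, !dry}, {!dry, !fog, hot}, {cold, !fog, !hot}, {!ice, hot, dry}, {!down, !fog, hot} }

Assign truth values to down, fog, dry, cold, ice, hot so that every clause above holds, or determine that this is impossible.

down ↦ true; fog ↦ true; dry ↦ true; cold ↦ true; ice ↦ true; hot ↦ true

Branch on down: set down = true.
Branch on ice: set ice = true.
Branch on fog: set fog = true.
Unit clause (cold) forces cold = true.
Unit clause (hot) forces hot = true.
No clause remains; dry is free.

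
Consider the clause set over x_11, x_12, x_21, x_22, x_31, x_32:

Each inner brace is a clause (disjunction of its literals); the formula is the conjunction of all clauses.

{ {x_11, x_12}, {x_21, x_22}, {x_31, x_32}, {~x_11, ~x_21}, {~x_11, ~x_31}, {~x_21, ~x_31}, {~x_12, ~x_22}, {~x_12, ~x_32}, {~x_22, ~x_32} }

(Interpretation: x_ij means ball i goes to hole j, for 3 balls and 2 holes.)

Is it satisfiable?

No, unsatisfiable

Try x_11 = 1.
The clause (~x_21) is unit, so x_21 = 0.
The clause (x_22) is unit, so x_22 = 1.
The clause (~x_31) is unit, so x_31 = 0.
The clause (x_32) is unit, so x_32 = 1.
But (~x_32) is also a unit clause — contradiction.
Undo x_11 and try x_11 = 0.
The clause (x_12) is unit, so x_12 = 1.
The clause (~x_22) is unit, so x_22 = 0.
The clause (x_21) is unit, so x_21 = 1.
The clause (~x_31) is unit, so x_31 = 0.
The clause (x_32) is unit, so x_32 = 1.
But (~x_32) is also a unit clause — contradiction.
Either choice for x_11 ends in contradiction.
No assignment satisfies every clause.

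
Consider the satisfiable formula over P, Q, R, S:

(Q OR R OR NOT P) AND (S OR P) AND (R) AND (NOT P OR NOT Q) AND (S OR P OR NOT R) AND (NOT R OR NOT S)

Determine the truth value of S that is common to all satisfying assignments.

False

Suppose S = true.
Unit clause (R) forces R = true.
That conflicts with the unit clause (NOT R).
So every satisfying assignment has S = False.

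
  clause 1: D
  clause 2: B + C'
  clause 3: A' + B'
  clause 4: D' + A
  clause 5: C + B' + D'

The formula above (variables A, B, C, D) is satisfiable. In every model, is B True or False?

False

Suppose B = 1.
(D) alone gives D = 1.
(A') alone gives A = 0.
Now (A) is unsatisfied and unit — conflict.
So every satisfying assignment has B = False.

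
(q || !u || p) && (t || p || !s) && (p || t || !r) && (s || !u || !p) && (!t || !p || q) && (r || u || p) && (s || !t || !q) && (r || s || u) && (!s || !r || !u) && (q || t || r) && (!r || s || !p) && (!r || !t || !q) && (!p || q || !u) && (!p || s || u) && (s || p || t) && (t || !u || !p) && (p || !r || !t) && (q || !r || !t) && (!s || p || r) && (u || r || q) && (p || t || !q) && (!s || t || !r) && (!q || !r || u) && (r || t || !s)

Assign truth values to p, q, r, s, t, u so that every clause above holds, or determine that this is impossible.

Case q = true:
Case s = true:
Case t = true:
Unit clause (!r) forces r = false.
Unit clause (p) forces p = true.
No clause remains; u is free.

p=true,  q=true,  r=false,  s=true,  t=true,  u=true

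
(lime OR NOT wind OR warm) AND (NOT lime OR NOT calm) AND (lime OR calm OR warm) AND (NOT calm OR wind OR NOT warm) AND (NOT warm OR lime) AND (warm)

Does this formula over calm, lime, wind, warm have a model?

From the singleton clause (warm), warm = true.
From the singleton clause (lime), lime = true.
From the singleton clause (NOT calm), calm = false.
No clause remains; wind is free.
A satisfying assignment: calm ↦ false,  lime ↦ true,  wind ↦ false,  warm ↦ true.

Satisfiable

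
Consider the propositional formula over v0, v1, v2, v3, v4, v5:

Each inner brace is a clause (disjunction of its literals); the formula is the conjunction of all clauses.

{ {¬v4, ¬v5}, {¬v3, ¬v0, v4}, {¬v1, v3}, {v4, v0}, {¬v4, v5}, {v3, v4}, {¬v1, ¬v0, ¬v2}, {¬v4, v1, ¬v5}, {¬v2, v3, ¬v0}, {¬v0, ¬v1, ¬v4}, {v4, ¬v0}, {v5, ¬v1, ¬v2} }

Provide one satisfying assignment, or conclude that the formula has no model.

Suppose v4 = False.
The clause (v0) is unit, so v0 = True.
But (¬v0) is also a unit clause — contradiction.
Backtrack on v4: now try v4 = True.
The clause (¬v5) is unit, so v5 = False.
But (v5) is also a unit clause — contradiction.
Either choice for v4 ends in contradiction.

UNSATISFIABLE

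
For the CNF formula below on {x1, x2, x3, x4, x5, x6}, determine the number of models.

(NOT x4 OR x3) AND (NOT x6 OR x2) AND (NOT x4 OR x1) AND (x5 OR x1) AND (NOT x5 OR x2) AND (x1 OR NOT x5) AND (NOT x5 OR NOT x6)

12

There are 2^6 = 64 truth assignments over (x1, x2, x3, x4, x5, x6).
Split on x3. With x3 = true, the clauses containing x3 are satisfied and NOT x3 drops from the rest; 8 of the 2^5 = 32 assignments to the other variables satisfy what remains.
With x3 = false, by the same count on the reduced clause set, 4 assignments work.
(One model: x1=T, x2=F, x3=F, x4=F, x5=F, x6=F.)
Total: 8 + 4 = 12.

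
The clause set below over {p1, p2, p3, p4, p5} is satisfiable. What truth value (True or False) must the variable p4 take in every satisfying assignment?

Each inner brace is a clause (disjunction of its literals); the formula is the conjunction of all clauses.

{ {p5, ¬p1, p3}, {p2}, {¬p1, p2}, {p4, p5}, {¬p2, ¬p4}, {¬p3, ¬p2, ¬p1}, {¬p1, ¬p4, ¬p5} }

False

Suppose p4 = True.
(p2) alone gives p2 = True.
Now (¬p2) is unsatisfied and unit — conflict.
So every satisfying assignment has p4 = False.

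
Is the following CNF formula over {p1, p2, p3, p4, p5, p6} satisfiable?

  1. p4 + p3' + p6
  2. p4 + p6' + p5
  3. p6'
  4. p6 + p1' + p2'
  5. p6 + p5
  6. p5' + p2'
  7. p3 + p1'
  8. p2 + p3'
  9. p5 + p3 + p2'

From the singleton clause (p6'), p6 = 0.
From the singleton clause (p5), p5 = 1.
From the singleton clause (p2'), p2 = 0.
From the singleton clause (p3'), p3 = 0.
From the singleton clause (p1'), p1 = 0.
All clauses hold; p4 can take either value.
A satisfying assignment: p1=0,  p2=0,  p3=0,  p4=1,  p5=1,  p6=0.

Yes, satisfiable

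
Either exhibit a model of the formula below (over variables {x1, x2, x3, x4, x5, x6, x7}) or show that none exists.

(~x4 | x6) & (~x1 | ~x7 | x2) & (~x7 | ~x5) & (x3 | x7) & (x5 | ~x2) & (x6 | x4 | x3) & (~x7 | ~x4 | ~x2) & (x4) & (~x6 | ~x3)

x1=0, x2=0, x3=0, x4=1, x5=0, x6=1, x7=1

The clause (x4) is unit, so x4 = 1.
The clause (x6) is unit, so x6 = 1.
The clause (~x3) is unit, so x3 = 0.
The clause (x7) is unit, so x7 = 1.
The clause (~x5) is unit, so x5 = 0.
The clause (~x2) is unit, so x2 = 0.
The clause (~x1) is unit, so x1 = 0.
All clauses are satisfied.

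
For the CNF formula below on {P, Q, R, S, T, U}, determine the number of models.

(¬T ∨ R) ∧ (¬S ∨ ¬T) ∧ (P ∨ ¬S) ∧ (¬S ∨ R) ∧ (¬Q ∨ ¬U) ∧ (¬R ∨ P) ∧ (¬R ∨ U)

9

There are 2^6 = 64 truth assignments over (P, Q, R, S, T, U).
Split on R. With R = True, the clauses containing R are satisfied and ¬R drops from the rest; 3 of the 2^5 = 32 assignments to the other variables satisfy what remains.
With R = False, by the same count on the reduced clause set, 6 assignments work.
(One model: P=F, Q=F, R=F, S=F, T=F, U=F.)
Total: 3 + 6 = 9.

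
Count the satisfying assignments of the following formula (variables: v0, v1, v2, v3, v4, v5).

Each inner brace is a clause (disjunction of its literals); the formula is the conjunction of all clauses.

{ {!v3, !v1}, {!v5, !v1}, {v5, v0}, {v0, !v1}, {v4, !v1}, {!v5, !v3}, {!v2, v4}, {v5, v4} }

There are 2^6 = 64 truth assignments over (v0, v1, v2, v3, v4, v5).
Split on v2. With v2 = true, the clauses containing v2 are satisfied and !v2 drops from the rest; 5 of the 2^5 = 32 assignments to the other variables satisfy what remains.
With v2 = false, by the same count on the reduced clause set, 7 assignments work.
(One model: v0=F, v1=F, v2=F, v3=F, v4=F, v5=T.)
Total: 5 + 7 = 12.

12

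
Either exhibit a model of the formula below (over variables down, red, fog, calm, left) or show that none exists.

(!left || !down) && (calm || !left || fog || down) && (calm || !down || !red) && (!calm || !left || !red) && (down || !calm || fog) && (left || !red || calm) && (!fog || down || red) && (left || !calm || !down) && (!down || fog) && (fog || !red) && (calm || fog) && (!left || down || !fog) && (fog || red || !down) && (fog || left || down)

Try left = false.
Try red = true.
The clause (calm) is unit, so calm = true.
The clause (!down) is unit, so down = false.
The clause (fog) is unit, so fog = true.
This assignment satisfies each clause.

down: false; red: true; fog: true; calm: true; left: false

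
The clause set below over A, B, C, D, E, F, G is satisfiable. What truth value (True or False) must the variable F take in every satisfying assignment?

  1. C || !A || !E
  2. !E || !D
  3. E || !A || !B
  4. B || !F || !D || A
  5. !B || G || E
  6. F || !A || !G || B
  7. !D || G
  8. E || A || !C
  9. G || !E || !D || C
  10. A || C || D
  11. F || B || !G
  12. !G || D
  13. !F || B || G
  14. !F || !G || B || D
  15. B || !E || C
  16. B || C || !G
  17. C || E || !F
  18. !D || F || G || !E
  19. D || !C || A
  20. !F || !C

Suppose F = true.
(!C) alone gives C = false.
(E) alone gives E = true.
(!A) alone gives A = false.
(!D) alone gives D = false.
Now (D) is unsatisfied and unit — conflict.
So every satisfying assignment has F = False.

False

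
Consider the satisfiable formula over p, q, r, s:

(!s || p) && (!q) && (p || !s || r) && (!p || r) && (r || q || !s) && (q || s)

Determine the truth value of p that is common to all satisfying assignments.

Suppose p = false.
(!s) alone gives s = false.
(!q) alone gives q = false.
But (q) is also a unit clause — contradiction.
So every satisfying assignment has p = True.

True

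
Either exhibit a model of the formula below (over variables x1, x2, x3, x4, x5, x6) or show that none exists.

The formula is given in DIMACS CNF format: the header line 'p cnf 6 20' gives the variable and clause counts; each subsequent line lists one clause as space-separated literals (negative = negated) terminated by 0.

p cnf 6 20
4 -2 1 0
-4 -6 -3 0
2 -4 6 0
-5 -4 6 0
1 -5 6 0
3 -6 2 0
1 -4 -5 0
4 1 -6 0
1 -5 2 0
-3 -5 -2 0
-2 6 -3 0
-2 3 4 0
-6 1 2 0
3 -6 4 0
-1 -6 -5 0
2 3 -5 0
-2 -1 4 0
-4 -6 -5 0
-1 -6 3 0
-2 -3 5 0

x1: True; x2: True; x3: False; x4: True; x5: False; x6: False

Suppose x4 = True.
Suppose x6 = False.
Unit clause (x2) forces x2 = True.
Unit clause (¬x5) forces x5 = False.
Unit clause (¬x3) forces x3 = False.
No clause remains; x1 is free.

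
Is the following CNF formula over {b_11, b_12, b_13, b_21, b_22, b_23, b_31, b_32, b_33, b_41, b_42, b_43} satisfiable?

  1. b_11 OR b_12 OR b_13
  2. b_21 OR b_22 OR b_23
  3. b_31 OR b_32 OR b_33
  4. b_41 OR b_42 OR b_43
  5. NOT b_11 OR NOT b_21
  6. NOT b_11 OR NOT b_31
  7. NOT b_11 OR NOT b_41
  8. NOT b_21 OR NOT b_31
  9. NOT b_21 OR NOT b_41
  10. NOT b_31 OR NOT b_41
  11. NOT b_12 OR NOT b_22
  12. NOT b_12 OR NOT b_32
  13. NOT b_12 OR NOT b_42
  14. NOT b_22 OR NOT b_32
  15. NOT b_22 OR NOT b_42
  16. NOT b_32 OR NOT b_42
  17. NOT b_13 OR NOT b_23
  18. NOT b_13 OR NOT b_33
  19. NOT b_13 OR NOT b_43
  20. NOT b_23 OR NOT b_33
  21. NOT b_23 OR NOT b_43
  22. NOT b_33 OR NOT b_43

No, unsatisfiable

Try b_11 = false.
Try b_12 = true.
Unit clause (NOT b_22) forces b_22 = false.
Unit clause (NOT b_32) forces b_32 = false.
Unit clause (NOT b_42) forces b_42 = false.
Try b_21 = true.
Unit clause (NOT b_31) forces b_31 = false.
Unit clause (b_33) forces b_33 = true.
Unit clause (NOT b_41) forces b_41 = false.
Unit clause (b_43) forces b_43 = true.
But (NOT b_43) is also a unit clause — contradiction.
So b_21 must be the other value — set b_21 = false.
Unit clause (b_23) forces b_23 = true.
Unit clause (NOT b_13) forces b_13 = false.
Unit clause (NOT b_33) forces b_33 = false.
Unit clause (b_31) forces b_31 = true.
Unit clause (NOT b_41) forces b_41 = false.
Unit clause (b_43) forces b_43 = true.
But (NOT b_43) is also a unit clause — contradiction.
Neither b_21 = true nor b_21 = false works.
So b_12 must be the other value — set b_12 = false.
Unit clause (b_13) forces b_13 = true.
Unit clause (NOT b_23) forces b_23 = false.
Unit clause (NOT b_33) forces b_33 = false.
Unit clause (NOT b_43) forces b_43 = false.
Try b_21 = true.
Unit clause (NOT b_31) forces b_31 = false.
Unit clause (b_32) forces b_32 = true.
Unit clause (NOT b_41) forces b_41 = false.
Unit clause (b_42) forces b_42 = true.
But (NOT b_42) is also a unit clause — contradiction.
So b_21 must be the other value — set b_21 = false.
Unit clause (b_22) forces b_22 = true.
Unit clause (NOT b_32) forces b_32 = false.
Unit clause (b_31) forces b_31 = true.
Unit clause (NOT b_41) forces b_41 = false.
Unit clause (b_42) forces b_42 = true.
But (NOT b_42) is also a unit clause — contradiction.
Neither b_21 = true nor b_21 = false works.
Neither b_12 = true nor b_12 = false works.
So b_11 must be the other value — set b_11 = true.
Unit clause (NOT b_21) forces b_21 = false.
Unit clause (NOT b_31) forces b_31 = false.
Unit clause (NOT b_41) forces b_41 = false.
Try b_22 = true.
Unit clause (NOT b_12) forces b_12 = false.
Unit clause (NOT b_32) forces b_32 = false.
Unit clause (b_33) forces b_33 = true.
Unit clause (NOT b_42) forces b_42 = false.
Unit clause (b_43) forces b_43 = true.
But (NOT b_43) is also a unit clause — contradiction.
So b_22 must be the other value — set b_22 = false.
Unit clause (b_23) forces b_23 = true.
Unit clause (NOT b_13) forces b_13 = false.
Unit clause (NOT b_33) forces b_33 = false.
Unit clause (b_32) forces b_32 = true.
Unit clause (NOT b_12) forces b_12 = false.
Unit clause (NOT b_42) forces b_42 = false.
Unit clause (b_43) forces b_43 = true.
But (NOT b_43) is also a unit clause — contradiction.
Neither b_22 = true nor b_22 = false works.
Neither b_11 = true nor b_11 = false works.
No assignment satisfies every clause.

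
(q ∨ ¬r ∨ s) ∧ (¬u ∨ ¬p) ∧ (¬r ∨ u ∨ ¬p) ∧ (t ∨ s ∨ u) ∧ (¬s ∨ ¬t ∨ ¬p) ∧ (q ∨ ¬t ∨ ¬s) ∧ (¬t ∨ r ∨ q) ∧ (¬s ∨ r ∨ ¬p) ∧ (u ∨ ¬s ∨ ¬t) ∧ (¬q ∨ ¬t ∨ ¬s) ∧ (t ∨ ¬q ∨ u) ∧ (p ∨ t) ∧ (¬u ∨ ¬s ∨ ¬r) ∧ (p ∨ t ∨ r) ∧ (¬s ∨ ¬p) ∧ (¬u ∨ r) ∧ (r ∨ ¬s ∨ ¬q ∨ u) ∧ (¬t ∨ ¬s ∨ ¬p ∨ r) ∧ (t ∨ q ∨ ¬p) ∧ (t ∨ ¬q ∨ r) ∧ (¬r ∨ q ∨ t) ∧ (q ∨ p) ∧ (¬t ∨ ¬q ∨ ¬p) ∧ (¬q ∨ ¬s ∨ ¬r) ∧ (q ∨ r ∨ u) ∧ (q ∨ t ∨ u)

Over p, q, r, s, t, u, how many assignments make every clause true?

3

There are 2^6 = 64 truth assignments over (p, q, r, s, t, u).
Split on r. With r = True, the clauses containing r are satisfied and ¬r drops from the rest; 2 of the 2^5 = 32 assignments to the other variables satisfy what remains.
With r = False, by the same count on the reduced clause set, 1 assignment works.
Total: 2 + 1 = 3.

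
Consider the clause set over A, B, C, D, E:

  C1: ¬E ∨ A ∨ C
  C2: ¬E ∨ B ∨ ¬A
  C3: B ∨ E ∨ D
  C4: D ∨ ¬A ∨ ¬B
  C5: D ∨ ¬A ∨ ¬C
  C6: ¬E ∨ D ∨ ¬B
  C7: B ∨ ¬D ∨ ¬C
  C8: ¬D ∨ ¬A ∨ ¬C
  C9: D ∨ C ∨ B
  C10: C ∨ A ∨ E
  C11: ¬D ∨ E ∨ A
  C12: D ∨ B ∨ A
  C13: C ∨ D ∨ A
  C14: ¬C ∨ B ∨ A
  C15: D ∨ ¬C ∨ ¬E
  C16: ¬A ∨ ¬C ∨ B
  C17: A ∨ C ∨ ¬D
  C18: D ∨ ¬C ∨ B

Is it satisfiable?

Satisfiable

Case E = False:
Case B = False:
The clause (D) is unit, so D = True.
The clause (¬C) is unit, so C = False.
The clause (A) is unit, so A = True.
All clauses are satisfied.
A satisfying assignment: A=True,  B=False,  C=False,  D=True,  E=False.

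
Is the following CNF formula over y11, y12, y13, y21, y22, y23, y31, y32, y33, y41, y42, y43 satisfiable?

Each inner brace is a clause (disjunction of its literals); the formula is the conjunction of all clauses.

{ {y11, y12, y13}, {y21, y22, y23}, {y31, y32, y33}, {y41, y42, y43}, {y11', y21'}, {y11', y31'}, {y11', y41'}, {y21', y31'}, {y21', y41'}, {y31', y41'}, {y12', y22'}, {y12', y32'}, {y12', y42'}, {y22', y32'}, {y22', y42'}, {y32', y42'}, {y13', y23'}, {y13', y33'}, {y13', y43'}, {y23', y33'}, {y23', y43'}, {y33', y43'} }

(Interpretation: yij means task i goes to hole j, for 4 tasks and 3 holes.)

No, unsatisfiable

Case y11 = 0:
Case y12 = 1:
(y22') alone gives y22 = 0.
(y32') alone gives y32 = 0.
(y42') alone gives y42 = 0.
Case y21 = 1:
(y31') alone gives y31 = 0.
(y33) alone gives y33 = 1.
(y41') alone gives y41 = 0.
(y43) alone gives y43 = 1.
That conflicts with the unit clause (y43').
Undo y21 and try y21 = 0.
(y23) alone gives y23 = 1.
(y13') alone gives y13 = 0.
(y33') alone gives y33 = 0.
(y31) alone gives y31 = 1.
(y41') alone gives y41 = 0.
(y43) alone gives y43 = 1.
That conflicts with the unit clause (y43').
Neither y21 = 1 nor y21 = 0 works.
Undo y12 and try y12 = 0.
(y13) alone gives y13 = 1.
(y23') alone gives y23 = 0.
(y33') alone gives y33 = 0.
(y43') alone gives y43 = 0.
Case y21 = 1:
(y31') alone gives y31 = 0.
(y32) alone gives y32 = 1.
(y41') alone gives y41 = 0.
(y42) alone gives y42 = 1.
That conflicts with the unit clause (y42').
Undo y21 and try y21 = 0.
(y22) alone gives y22 = 1.
(y32') alone gives y32 = 0.
(y31) alone gives y31 = 1.
(y41') alone gives y41 = 0.
(y42) alone gives y42 = 1.
That conflicts with the unit clause (y42').
Neither y21 = 1 nor y21 = 0 works.
Neither y12 = 1 nor y12 = 0 works.
Undo y11 and try y11 = 1.
(y21') alone gives y21 = 0.
(y31') alone gives y31 = 0.
(y41') alone gives y41 = 0.
Case y22 = 1:
(y12') alone gives y12 = 0.
(y32') alone gives y32 = 0.
(y33) alone gives y33 = 1.
(y42') alone gives y42 = 0.
(y43) alone gives y43 = 1.
That conflicts with the unit clause (y43').
Undo y22 and try y22 = 0.
(y23) alone gives y23 = 1.
(y13') alone gives y13 = 0.
(y33') alone gives y33 = 0.
(y32) alone gives y32 = 1.
(y12') alone gives y12 = 0.
(y42') alone gives y42 = 0.
(y43) alone gives y43 = 1.
That conflicts with the unit clause (y43').
Neither y22 = 1 nor y22 = 0 works.
Neither y11 = 1 nor y11 = 0 works.
No assignment satisfies every clause.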